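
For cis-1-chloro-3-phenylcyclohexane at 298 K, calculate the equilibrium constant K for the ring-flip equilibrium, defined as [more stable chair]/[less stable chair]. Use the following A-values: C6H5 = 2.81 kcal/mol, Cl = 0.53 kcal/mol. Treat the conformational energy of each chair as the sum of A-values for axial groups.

C1 and C3 have the same parity, so for the cis isomer the two substituents are e,e in one chair and a,a in the other.
Chair I (phenyl axial, chloro axial): E = 3.34 kcal/mol; chair II (phenyl equatorial, chloro equatorial): E = 0.00 kcal/mol.
ΔG = 3.34 kcal/mol between the two chairs.
K = exp(ΔG/RT) with R = 1.987×10⁻³ kcal mol⁻¹ K⁻¹ and T = 298 K gives K ≈ 282.

K ≈ 282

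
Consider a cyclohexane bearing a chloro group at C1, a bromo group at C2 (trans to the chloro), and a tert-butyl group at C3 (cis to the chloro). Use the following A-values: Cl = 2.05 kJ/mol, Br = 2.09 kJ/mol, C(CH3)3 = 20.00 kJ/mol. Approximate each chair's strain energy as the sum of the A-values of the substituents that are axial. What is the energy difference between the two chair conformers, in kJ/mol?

Chair I (chloro axial, bromo axial, tert-butyl axial): E = 24.14 kJ/mol.
Chair II (chloro equatorial, bromo equatorial, tert-butyl equatorial): E = 0.00 kJ/mol.
ΔE = 24.14 − 0.00 = 24.14 kJ/mol; chair II is more stable.

24.14 kJ/mol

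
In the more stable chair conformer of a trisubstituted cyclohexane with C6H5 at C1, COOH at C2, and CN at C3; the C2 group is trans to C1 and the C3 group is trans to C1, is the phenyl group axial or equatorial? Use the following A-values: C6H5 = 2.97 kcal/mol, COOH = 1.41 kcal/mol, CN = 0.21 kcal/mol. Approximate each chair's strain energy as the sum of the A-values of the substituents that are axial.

equatorial

Chair I (phenyl axial, carboxyl axial, cyano equatorial): E = 4.38 kcal/mol.
Chair II (phenyl equatorial, carboxyl equatorial, cyano axial): E = 0.21 kcal/mol.
Chair II is the more stable (lower-energy) conformer, and in that chair the phenyl group is equatorial.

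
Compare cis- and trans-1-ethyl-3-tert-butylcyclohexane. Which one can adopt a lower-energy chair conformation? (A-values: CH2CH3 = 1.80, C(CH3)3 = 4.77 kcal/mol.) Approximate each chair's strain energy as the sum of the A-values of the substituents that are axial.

At 1,3 positions (parity same): cis → (e,e or a,a); trans → (a,e or e,a).
Best chair for cis: E = 0.00 kcal/mol; best chair for trans: E = 1.80 kcal/mol.
The cis isomer is lower by 1.80 kcal/mol.

cis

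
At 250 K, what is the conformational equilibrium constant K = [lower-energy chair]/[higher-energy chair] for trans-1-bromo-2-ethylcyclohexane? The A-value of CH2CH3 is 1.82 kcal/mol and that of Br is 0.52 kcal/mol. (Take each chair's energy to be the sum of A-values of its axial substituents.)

K ≈ 111

C1 and C2 have opposite parity, so for the trans isomer the two substituents are e,e in one chair and a,a in the other.
Chair I (ethyl axial, bromo axial): E = 2.34 kcal/mol; chair II (ethyl equatorial, bromo equatorial): E = 0.00 kcal/mol.
ΔG = 2.34 kcal/mol between the two chairs.
K = exp(ΔG/RT) with R = 1.987×10⁻³ kcal mol⁻¹ K⁻¹ and T = 250 K gives K ≈ 111.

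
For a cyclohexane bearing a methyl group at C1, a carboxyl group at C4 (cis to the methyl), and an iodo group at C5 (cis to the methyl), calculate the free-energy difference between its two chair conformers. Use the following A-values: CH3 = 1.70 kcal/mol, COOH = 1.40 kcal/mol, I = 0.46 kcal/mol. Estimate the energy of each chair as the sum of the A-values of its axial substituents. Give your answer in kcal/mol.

0.76 kcal/mol

Chair I (methyl axial, carboxyl equatorial, iodo axial): E = 2.16 kcal/mol.
Chair II (methyl equatorial, carboxyl axial, iodo equatorial): E = 1.40 kcal/mol.
ΔE = 2.16 − 1.40 = 0.76 kcal/mol; chair II is more stable.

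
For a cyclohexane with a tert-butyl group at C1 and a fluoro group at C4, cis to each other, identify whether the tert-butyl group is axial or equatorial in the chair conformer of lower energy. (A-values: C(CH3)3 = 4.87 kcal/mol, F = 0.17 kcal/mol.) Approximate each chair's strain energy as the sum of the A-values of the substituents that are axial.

C1 and C4 have opposite parity, so for the cis isomer the two substituents are one axial and one equatorial in each chair.
Chair I (tert-butyl axial, fluoro equatorial): E = 4.87 kcal/mol.
Chair II (tert-butyl equatorial, fluoro axial): E = 0.17 kcal/mol.
Chair II is the more stable (lower-energy) conformer, and in that chair the tert-butyl group is equatorial.

equatorial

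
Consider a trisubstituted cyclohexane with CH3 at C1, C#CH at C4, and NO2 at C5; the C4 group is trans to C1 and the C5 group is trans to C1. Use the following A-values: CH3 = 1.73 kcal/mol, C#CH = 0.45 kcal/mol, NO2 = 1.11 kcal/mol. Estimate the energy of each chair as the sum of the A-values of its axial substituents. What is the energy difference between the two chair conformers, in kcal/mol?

1.07 kcal/mol

Chair I (methyl axial, ethynyl axial, nitro equatorial): E = 2.18 kcal/mol.
Chair II (methyl equatorial, ethynyl equatorial, nitro axial): E = 1.11 kcal/mol.
ΔE = 2.18 − 1.11 = 1.07 kcal/mol; chair II is more stable.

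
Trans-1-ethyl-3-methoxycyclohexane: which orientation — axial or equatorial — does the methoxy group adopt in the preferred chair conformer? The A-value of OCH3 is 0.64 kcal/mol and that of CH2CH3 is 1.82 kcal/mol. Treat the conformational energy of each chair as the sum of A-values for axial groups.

axial

C1 and C3 have the same parity, so for the trans isomer the two substituents are one axial and one equatorial in each chair.
Chair I (methoxy axial, ethyl equatorial): E = 0.64 kcal/mol.
Chair II (methoxy equatorial, ethyl axial): E = 1.82 kcal/mol.
Chair I is the more stable (lower-energy) conformer, and in that chair the methoxy group is axial.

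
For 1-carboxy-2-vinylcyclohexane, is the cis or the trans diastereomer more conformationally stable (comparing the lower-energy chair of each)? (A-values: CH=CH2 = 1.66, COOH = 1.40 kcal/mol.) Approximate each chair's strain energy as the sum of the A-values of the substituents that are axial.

At 1,2 positions (parity opposite): cis → (a,e or e,a); trans → (e,e or a,a).
Best chair for cis: E = 1.40 kcal/mol; best chair for trans: E = 0.00 kcal/mol.
The trans isomer is lower by 1.40 kcal/mol.

trans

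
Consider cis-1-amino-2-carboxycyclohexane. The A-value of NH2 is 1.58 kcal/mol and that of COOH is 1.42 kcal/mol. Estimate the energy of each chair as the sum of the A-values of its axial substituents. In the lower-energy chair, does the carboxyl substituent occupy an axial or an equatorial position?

axial

C1 and C2 have opposite parity, so for the cis isomer the two substituents are one axial and one equatorial in each chair.
Chair I (amino axial, carboxyl equatorial): E = 1.58 kcal/mol.
Chair II (amino equatorial, carboxyl axial): E = 1.42 kcal/mol.
Chair II is the more stable (lower-energy) conformer, and in that chair the carboxyl group is axial.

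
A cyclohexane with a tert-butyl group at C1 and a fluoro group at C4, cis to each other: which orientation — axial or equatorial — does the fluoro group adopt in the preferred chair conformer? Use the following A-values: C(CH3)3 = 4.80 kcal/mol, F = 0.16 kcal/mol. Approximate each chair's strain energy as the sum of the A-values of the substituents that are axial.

axial

C1 and C4 have opposite parity, so for the cis isomer the two substituents are one axial and one equatorial in each chair.
Chair I (tert-butyl axial, fluoro equatorial): E = 4.80 kcal/mol.
Chair II (tert-butyl equatorial, fluoro axial): E = 0.16 kcal/mol.
Chair II is the more stable (lower-energy) conformer, and in that chair the fluoro group is axial.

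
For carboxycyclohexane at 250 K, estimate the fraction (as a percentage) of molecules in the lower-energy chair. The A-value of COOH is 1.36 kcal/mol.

One chair has the carboxyl group axial (E = 1.36 kcal/mol) and the other has it equatorial (E = 0).
ΔG = 1.36 kcal/mol between the two chairs.
K = exp(ΔG/RT) with R = 1.987×10⁻³ kcal mol⁻¹ K⁻¹ and T = 250 K gives K ≈ 15.5.
Fraction in the lower-energy chair = K/(K+1) = 93.9%.

93.9%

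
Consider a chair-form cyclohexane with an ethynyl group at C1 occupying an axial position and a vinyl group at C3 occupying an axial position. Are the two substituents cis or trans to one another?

cis

C1 and C3 have the same parity, so their axial bonds point in the same direction.
With same-parity carbons, two substituents on the same face are both axial or both equatorial; opposite faces give one of each.
Here the groups are axial/axial → same face → cis.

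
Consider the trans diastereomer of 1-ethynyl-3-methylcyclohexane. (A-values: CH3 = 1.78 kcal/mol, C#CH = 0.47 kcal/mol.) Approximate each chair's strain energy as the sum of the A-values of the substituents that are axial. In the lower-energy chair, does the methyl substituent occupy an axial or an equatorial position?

equatorial

C1 and C3 have the same parity, so for the trans isomer the two substituents are one axial and one equatorial in each chair.
Chair I (methyl axial, ethynyl equatorial): E = 1.78 kcal/mol.
Chair II (methyl equatorial, ethynyl axial): E = 0.47 kcal/mol.
Chair II is the more stable (lower-energy) conformer, and in that chair the methyl group is equatorial.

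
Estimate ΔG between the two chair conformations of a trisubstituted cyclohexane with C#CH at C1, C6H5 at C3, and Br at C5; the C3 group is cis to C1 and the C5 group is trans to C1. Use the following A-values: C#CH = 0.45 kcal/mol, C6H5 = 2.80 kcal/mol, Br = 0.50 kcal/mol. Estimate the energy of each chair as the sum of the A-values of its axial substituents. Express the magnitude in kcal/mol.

Chair I (ethynyl axial, phenyl axial, bromo equatorial): E = 3.25 kcal/mol.
Chair II (ethynyl equatorial, phenyl equatorial, bromo axial): E = 0.50 kcal/mol.
ΔE = 3.25 − 0.50 = 2.75 kcal/mol; chair II is more stable.

2.75 kcal/mol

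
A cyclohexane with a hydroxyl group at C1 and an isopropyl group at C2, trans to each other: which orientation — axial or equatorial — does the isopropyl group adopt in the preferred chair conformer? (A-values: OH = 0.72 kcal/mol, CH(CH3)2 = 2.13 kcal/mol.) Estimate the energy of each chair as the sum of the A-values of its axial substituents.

C1 and C2 have opposite parity, so for the trans isomer the two substituents are e,e in one chair and a,a in the other.
Chair I (hydroxyl axial, isopropyl axial): E = 2.85 kcal/mol.
Chair II (hydroxyl equatorial, isopropyl equatorial): E = 0.00 kcal/mol.
Chair II is the more stable (lower-energy) conformer, and in that chair the isopropyl group is equatorial.

equatorial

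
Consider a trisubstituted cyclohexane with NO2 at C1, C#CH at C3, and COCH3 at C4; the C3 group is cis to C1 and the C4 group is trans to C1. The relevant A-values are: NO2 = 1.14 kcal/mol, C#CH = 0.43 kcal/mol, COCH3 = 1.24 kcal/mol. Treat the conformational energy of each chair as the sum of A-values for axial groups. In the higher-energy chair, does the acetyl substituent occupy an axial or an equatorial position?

axial

Chair I (nitro axial, ethynyl axial, acetyl axial): E = 2.81 kcal/mol.
Chair II (nitro equatorial, ethynyl equatorial, acetyl equatorial): E = 0.00 kcal/mol.
Chair I is the less stable (higher-energy) conformer, and in that chair the acetyl group is axial.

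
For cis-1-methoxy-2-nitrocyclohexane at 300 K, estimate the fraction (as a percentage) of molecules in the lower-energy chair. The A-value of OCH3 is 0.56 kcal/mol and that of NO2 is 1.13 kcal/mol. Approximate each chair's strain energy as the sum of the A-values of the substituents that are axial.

72.2%

C1 and C2 have opposite parity, so for the cis isomer the two substituents are one axial and one equatorial in each chair.
Chair I (methoxy axial, nitro equatorial): E = 0.56 kcal/mol; chair II (methoxy equatorial, nitro axial): E = 1.13 kcal/mol.
ΔG = 0.57 kcal/mol between the two chairs.
K = exp(ΔG/RT) with R = 1.987×10⁻³ kcal mol⁻¹ K⁻¹ and T = 300 K gives K ≈ 2.6.
Fraction in the lower-energy chair = K/(K+1) = 72.2%.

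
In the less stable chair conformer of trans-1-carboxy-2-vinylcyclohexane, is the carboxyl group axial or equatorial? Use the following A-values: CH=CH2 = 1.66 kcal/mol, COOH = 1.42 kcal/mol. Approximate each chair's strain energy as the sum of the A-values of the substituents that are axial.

C1 and C2 have opposite parity, so for the trans isomer the two substituents are e,e in one chair and a,a in the other.
Chair I (vinyl axial, carboxyl axial): E = 3.08 kcal/mol.
Chair II (vinyl equatorial, carboxyl equatorial): E = 0.00 kcal/mol.
Chair I is the less stable (higher-energy) conformer, and in that chair the carboxyl group is axial.

axial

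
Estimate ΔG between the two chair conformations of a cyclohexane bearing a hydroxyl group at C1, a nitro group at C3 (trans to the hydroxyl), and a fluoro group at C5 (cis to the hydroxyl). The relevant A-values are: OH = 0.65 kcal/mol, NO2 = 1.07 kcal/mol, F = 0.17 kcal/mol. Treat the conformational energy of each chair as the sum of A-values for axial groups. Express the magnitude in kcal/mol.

0.25 kcal/mol

Chair I (hydroxyl axial, nitro equatorial, fluoro axial): E = 0.82 kcal/mol.
Chair II (hydroxyl equatorial, nitro axial, fluoro equatorial): E = 1.07 kcal/mol.
ΔE = 1.07 − 0.82 = 0.25 kcal/mol; chair I is more stable.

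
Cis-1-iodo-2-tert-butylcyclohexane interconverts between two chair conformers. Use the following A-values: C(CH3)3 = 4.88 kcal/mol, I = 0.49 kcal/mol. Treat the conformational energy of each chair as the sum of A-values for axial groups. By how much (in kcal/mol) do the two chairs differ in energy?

4.39 kcal/mol

C1 and C2 have opposite parity, so for the cis isomer the two substituents are one axial and one equatorial in each chair.
Chair I (tert-butyl axial, iodo equatorial): E = 4.88 kcal/mol.
Chair II (tert-butyl equatorial, iodo axial): E = 0.49 kcal/mol.
ΔE = 4.88 − 0.49 = 4.39 kcal/mol; chair II is more stable.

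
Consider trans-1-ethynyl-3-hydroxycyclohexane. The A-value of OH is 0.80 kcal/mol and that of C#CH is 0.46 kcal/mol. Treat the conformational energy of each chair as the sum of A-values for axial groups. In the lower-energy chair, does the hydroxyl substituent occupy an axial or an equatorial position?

equatorial

C1 and C3 have the same parity, so for the trans isomer the two substituents are one axial and one equatorial in each chair.
Chair I (hydroxyl axial, ethynyl equatorial): E = 0.80 kcal/mol.
Chair II (hydroxyl equatorial, ethynyl axial): E = 0.46 kcal/mol.
Chair II is the more stable (lower-energy) conformer, and in that chair the hydroxyl group is equatorial.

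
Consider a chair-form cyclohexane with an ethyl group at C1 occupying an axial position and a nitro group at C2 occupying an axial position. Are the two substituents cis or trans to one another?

C1 and C2 have opposite parity, so their axial bonds point in opposite directions.
With opposite-parity carbons, two substituents on the same face are one axial and one equatorial; opposite faces give both axial or both equatorial.
Here the groups are axial/axial → opposite face → trans.

trans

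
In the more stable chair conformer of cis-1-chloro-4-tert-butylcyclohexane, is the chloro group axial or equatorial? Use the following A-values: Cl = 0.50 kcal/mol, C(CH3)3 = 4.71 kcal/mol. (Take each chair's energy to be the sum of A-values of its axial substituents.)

C1 and C4 have opposite parity, so for the cis isomer the two substituents are one axial and one equatorial in each chair.
Chair I (chloro axial, tert-butyl equatorial): E = 0.50 kcal/mol.
Chair II (chloro equatorial, tert-butyl axial): E = 4.71 kcal/mol.
Chair I is the more stable (lower-energy) conformer, and in that chair the chloro group is axial.

axial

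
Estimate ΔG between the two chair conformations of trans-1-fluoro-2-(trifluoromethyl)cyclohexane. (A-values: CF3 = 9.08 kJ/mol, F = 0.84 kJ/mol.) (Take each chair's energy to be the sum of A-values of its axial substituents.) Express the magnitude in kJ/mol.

C1 and C2 have opposite parity, so for the trans isomer the two substituents are e,e in one chair and a,a in the other.
Chair I (trifluoromethyl axial, fluoro axial): E = 9.92 kJ/mol.
Chair II (trifluoromethyl equatorial, fluoro equatorial): E = 0.00 kJ/mol.
ΔE = 9.92 − 0.00 = 9.92 kJ/mol; chair II is more stable.

9.92 kJ/mol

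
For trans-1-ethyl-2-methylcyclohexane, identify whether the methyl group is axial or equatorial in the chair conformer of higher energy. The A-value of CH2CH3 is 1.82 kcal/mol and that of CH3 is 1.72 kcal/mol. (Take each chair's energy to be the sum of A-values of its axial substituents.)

C1 and C2 have opposite parity, so for the trans isomer the two substituents are e,e in one chair and a,a in the other.
Chair I (ethyl axial, methyl axial): E = 3.54 kcal/mol.
Chair II (ethyl equatorial, methyl equatorial): E = 0.00 kcal/mol.
Chair I is the less stable (higher-energy) conformer, and in that chair the methyl group is axial.

axial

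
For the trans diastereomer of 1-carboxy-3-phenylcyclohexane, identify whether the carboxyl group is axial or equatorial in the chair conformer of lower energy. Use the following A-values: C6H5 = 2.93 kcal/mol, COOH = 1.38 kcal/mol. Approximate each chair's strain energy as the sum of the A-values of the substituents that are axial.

C1 and C3 have the same parity, so for the trans isomer the two substituents are one axial and one equatorial in each chair.
Chair I (phenyl axial, carboxyl equatorial): E = 2.93 kcal/mol.
Chair II (phenyl equatorial, carboxyl axial): E = 1.38 kcal/mol.
Chair II is the more stable (lower-energy) conformer, and in that chair the carboxyl group is axial.

axial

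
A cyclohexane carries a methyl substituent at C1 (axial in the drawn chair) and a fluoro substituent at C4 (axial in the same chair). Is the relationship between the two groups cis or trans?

C1 and C4 have opposite parity, so their axial bonds point in opposite directions.
With opposite-parity carbons, two substituents on the same face are one axial and one equatorial; opposite faces give both axial or both equatorial.
Here the groups are axial/axial → opposite face → trans.

trans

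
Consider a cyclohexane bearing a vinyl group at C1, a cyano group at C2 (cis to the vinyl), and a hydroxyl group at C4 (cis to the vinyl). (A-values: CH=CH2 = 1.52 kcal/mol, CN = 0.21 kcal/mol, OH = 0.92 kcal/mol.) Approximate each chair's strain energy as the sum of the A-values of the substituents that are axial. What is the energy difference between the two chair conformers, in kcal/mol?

0.39 kcal/mol

Chair I (vinyl axial, cyano equatorial, hydroxyl equatorial): E = 1.52 kcal/mol.
Chair II (vinyl equatorial, cyano axial, hydroxyl axial): E = 1.13 kcal/mol.
ΔE = 1.52 − 1.13 = 0.39 kcal/mol; chair II is more stable.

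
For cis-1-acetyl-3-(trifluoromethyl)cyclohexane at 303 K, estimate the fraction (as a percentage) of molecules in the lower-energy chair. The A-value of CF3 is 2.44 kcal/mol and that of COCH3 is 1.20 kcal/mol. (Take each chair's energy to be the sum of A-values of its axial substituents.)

C1 and C3 have the same parity, so for the cis isomer the two substituents are e,e in one chair and a,a in the other.
Chair I (trifluoromethyl axial, acetyl axial): E = 3.64 kcal/mol; chair II (trifluoromethyl equatorial, acetyl equatorial): E = 0.00 kcal/mol.
ΔG = 3.64 kcal/mol between the two chairs.
K = exp(ΔG/RT) with R = 1.987×10⁻³ kcal mol⁻¹ K⁻¹ and T = 303 K gives K ≈ 422.
Fraction in the lower-energy chair = K/(K+1) = 99.8%.

99.8%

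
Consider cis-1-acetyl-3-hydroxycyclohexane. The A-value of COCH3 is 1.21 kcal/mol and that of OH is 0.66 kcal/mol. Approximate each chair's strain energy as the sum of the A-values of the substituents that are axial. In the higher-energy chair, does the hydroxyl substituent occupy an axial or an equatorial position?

C1 and C3 have the same parity, so for the cis isomer the two substituents are e,e in one chair and a,a in the other.
Chair I (acetyl axial, hydroxyl axial): E = 1.87 kcal/mol.
Chair II (acetyl equatorial, hydroxyl equatorial): E = 0.00 kcal/mol.
Chair I is the less stable (higher-energy) conformer, and in that chair the hydroxyl group is axial.

axial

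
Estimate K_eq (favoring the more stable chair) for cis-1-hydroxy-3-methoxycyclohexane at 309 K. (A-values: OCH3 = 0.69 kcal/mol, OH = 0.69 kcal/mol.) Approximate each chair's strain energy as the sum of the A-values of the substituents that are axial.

K ≈ 9.47

C1 and C3 have the same parity, so for the cis isomer the two substituents are e,e in one chair and a,a in the other.
Chair I (methoxy axial, hydroxyl axial): E = 1.38 kcal/mol; chair II (methoxy equatorial, hydroxyl equatorial): E = 0.00 kcal/mol.
ΔG = 1.38 kcal/mol between the two chairs.
K = exp(ΔG/RT) with R = 1.987×10⁻³ kcal mol⁻¹ K⁻¹ and T = 309 K gives K ≈ 9.47.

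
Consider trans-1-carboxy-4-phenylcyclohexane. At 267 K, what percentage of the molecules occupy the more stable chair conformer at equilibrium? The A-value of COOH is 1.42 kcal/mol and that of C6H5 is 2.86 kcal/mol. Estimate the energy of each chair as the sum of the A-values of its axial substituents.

C1 and C4 have opposite parity, so for the trans isomer the two substituents are e,e in one chair and a,a in the other.
Chair I (carboxyl axial, phenyl axial): E = 4.28 kcal/mol; chair II (carboxyl equatorial, phenyl equatorial): E = 0.00 kcal/mol.
ΔG = 4.28 kcal/mol between the two chairs.
K = exp(ΔG/RT) with R = 1.987×10⁻³ kcal mol⁻¹ K⁻¹ and T = 267 K gives K ≈ 3.19e+03.
Fraction in the lower-energy chair = K/(K+1) = 100.0%.

100.0%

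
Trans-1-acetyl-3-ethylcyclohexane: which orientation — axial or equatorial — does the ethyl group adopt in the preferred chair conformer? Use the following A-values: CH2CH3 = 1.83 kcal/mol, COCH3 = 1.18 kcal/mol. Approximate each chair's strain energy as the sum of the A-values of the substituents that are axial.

C1 and C3 have the same parity, so for the trans isomer the two substituents are one axial and one equatorial in each chair.
Chair I (ethyl axial, acetyl equatorial): E = 1.83 kcal/mol.
Chair II (ethyl equatorial, acetyl axial): E = 1.18 kcal/mol.
Chair II is the more stable (lower-energy) conformer, and in that chair the ethyl group is equatorial.

equatorial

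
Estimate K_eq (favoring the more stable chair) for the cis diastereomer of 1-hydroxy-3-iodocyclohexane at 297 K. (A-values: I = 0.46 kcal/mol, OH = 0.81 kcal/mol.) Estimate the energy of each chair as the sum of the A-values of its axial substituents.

K ≈ 8.60

C1 and C3 have the same parity, so for the cis isomer the two substituents are e,e in one chair and a,a in the other.
Chair I (iodo axial, hydroxyl axial): E = 1.27 kcal/mol; chair II (iodo equatorial, hydroxyl equatorial): E = 0.00 kcal/mol.
ΔG = 1.27 kcal/mol between the two chairs.
K = exp(ΔG/RT) with R = 1.987×10⁻³ kcal mol⁻¹ K⁻¹ and T = 297 K gives K ≈ 8.6.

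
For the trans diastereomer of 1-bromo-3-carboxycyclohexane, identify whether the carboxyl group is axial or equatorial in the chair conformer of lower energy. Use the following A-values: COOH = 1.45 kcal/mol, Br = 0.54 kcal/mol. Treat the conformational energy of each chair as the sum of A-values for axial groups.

equatorial

C1 and C3 have the same parity, so for the trans isomer the two substituents are one axial and one equatorial in each chair.
Chair I (carboxyl axial, bromo equatorial): E = 1.45 kcal/mol.
Chair II (carboxyl equatorial, bromo axial): E = 0.54 kcal/mol.
Chair II is the more stable (lower-energy) conformer, and in that chair the carboxyl group is equatorial.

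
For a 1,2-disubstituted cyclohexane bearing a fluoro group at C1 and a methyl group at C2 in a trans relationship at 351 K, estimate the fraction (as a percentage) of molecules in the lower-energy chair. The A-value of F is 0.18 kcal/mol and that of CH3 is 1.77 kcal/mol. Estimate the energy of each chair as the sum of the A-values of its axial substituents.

94.2%

C1 and C2 have opposite parity, so for the trans isomer the two substituents are e,e in one chair and a,a in the other.
Chair I (fluoro axial, methyl axial): E = 1.95 kcal/mol; chair II (fluoro equatorial, methyl equatorial): E = 0.00 kcal/mol.
ΔG = 1.95 kcal/mol between the two chairs.
K = exp(ΔG/RT) with R = 1.987×10⁻³ kcal mol⁻¹ K⁻¹ and T = 351 K gives K ≈ 16.4.
Fraction in the lower-energy chair = K/(K+1) = 94.2%.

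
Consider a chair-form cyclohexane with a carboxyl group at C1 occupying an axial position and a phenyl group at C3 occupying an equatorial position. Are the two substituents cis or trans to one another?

trans

C1 and C3 have the same parity, so their axial bonds point in the same direction.
With same-parity carbons, two substituents on the same face are both axial or both equatorial; opposite faces give one of each.
Here the groups are axial/equatorial → opposite face → trans.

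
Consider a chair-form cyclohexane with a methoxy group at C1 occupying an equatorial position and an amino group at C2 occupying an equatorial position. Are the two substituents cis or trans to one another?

trans

C1 and C2 have opposite parity, so their axial bonds point in opposite directions.
With opposite-parity carbons, two substituents on the same face are one axial and one equatorial; opposite faces give both axial or both equatorial.
Here the groups are equatorial/equatorial → opposite face → trans.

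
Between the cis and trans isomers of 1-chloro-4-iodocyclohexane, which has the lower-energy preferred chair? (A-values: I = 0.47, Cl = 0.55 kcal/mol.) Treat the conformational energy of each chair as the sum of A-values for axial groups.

trans

At 1,4 positions (parity opposite): cis → (a,e or e,a); trans → (e,e or a,a).
Best chair for cis: E = 0.47 kcal/mol; best chair for trans: E = 0.00 kcal/mol.
The trans isomer is lower by 0.47 kcal/mol.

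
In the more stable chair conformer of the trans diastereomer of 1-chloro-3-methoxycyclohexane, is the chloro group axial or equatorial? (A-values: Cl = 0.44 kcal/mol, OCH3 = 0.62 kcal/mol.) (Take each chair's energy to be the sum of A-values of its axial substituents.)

C1 and C3 have the same parity, so for the trans isomer the two substituents are one axial and one equatorial in each chair.
Chair I (chloro axial, methoxy equatorial): E = 0.44 kcal/mol.
Chair II (chloro equatorial, methoxy axial): E = 0.62 kcal/mol.
Chair I is the more stable (lower-energy) conformer, and in that chair the chloro group is axial.

axial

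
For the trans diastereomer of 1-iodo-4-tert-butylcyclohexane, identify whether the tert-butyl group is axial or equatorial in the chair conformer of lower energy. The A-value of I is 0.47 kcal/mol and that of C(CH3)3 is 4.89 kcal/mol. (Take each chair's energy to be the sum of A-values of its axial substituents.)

equatorial

C1 and C4 have opposite parity, so for the trans isomer the two substituents are e,e in one chair and a,a in the other.
Chair I (iodo axial, tert-butyl axial): E = 5.36 kcal/mol.
Chair II (iodo equatorial, tert-butyl equatorial): E = 0.00 kcal/mol.
Chair II is the more stable (lower-energy) conformer, and in that chair the tert-butyl group is equatorial.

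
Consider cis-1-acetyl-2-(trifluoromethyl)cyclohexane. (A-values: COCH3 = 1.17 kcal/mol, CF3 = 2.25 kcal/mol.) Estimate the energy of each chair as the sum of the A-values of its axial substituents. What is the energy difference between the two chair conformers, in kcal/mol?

C1 and C2 have opposite parity, so for the cis isomer the two substituents are one axial and one equatorial in each chair.
Chair I (acetyl axial, trifluoromethyl equatorial): E = 1.17 kcal/mol.
Chair II (acetyl equatorial, trifluoromethyl axial): E = 2.25 kcal/mol.
ΔE = 2.25 − 1.17 = 1.08 kcal/mol; chair I is more stable.

1.08 kcal/mol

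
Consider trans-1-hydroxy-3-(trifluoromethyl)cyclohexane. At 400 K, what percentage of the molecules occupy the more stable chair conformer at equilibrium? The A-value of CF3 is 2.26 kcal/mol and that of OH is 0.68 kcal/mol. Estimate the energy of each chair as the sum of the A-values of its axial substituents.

C1 and C3 have the same parity, so for the trans isomer the two substituents are one axial and one equatorial in each chair.
Chair I (trifluoromethyl axial, hydroxyl equatorial): E = 2.26 kcal/mol; chair II (trifluoromethyl equatorial, hydroxyl axial): E = 0.68 kcal/mol.
ΔG = 1.58 kcal/mol between the two chairs.
K = exp(ΔG/RT) with R = 1.987×10⁻³ kcal mol⁻¹ K⁻¹ and T = 400 K gives K ≈ 7.3.
Fraction in the lower-energy chair = K/(K+1) = 88.0%.

88.0%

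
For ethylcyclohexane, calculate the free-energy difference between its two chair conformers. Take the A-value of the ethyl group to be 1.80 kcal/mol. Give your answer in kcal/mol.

A monosubstituted cyclohexane has one chair with the ethyl group axial (E = A = 1.80 kcal/mol) and one with it equatorial (E = 0).
ΔE = 1.80 − 0 = 1.80 kcal/mol.

1.80 kcal/mol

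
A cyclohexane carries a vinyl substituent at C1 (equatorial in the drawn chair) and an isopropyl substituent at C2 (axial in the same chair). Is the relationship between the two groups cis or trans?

C1 and C2 have opposite parity, so their axial bonds point in opposite directions.
With opposite-parity carbons, two substituents on the same face are one axial and one equatorial; opposite faces give both axial or both equatorial.
Here the groups are equatorial/axial → same face → cis.

cis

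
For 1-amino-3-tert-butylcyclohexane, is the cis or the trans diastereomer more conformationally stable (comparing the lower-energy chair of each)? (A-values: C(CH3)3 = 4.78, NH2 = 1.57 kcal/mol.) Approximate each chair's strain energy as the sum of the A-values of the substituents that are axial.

At 1,3 positions (parity same): cis → (e,e or a,a); trans → (a,e or e,a).
Best chair for cis: E = 0.00 kcal/mol; best chair for trans: E = 1.57 kcal/mol.
The cis isomer is lower by 1.57 kcal/mol.

cis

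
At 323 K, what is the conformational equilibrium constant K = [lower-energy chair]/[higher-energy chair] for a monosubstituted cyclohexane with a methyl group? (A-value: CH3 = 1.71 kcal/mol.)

One chair has the methyl group axial (E = 1.71 kcal/mol) and the other has it equatorial (E = 0).
ΔG = 1.71 kcal/mol between the two chairs.
K = exp(ΔG/RT) with R = 1.987×10⁻³ kcal mol⁻¹ K⁻¹ and T = 323 K gives K ≈ 14.4.

K ≈ 14.4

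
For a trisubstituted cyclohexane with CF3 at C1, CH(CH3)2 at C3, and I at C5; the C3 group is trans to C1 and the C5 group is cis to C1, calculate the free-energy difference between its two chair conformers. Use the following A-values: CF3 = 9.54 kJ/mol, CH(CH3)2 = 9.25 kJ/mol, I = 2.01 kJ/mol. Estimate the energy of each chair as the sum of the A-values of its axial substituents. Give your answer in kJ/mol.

2.30 kJ/mol

Chair I (trifluoromethyl axial, isopropyl equatorial, iodo axial): E = 11.55 kJ/mol.
Chair II (trifluoromethyl equatorial, isopropyl axial, iodo equatorial): E = 9.25 kJ/mol.
ΔE = 11.55 − 9.25 = 2.30 kJ/mol; chair II is more stable.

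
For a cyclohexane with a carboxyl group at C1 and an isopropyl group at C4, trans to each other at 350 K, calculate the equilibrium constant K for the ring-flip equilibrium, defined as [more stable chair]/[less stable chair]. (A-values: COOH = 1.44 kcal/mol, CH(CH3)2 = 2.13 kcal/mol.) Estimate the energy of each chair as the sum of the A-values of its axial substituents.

C1 and C4 have opposite parity, so for the trans isomer the two substituents are e,e in one chair and a,a in the other.
Chair I (carboxyl axial, isopropyl axial): E = 3.57 kcal/mol; chair II (carboxyl equatorial, isopropyl equatorial): E = 0.00 kcal/mol.
ΔG = 3.57 kcal/mol between the two chairs.
K = exp(ΔG/RT) with R = 1.987×10⁻³ kcal mol⁻¹ K⁻¹ and T = 350 K gives K ≈ 170.

K ≈ 170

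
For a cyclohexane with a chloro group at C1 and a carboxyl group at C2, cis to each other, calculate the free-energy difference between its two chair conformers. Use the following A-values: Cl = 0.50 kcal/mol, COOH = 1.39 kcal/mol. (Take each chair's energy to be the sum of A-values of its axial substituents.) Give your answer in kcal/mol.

C1 and C2 have opposite parity, so for the cis isomer the two substituents are one axial and one equatorial in each chair.
Chair I (chloro axial, carboxyl equatorial): E = 0.50 kcal/mol.
Chair II (chloro equatorial, carboxyl axial): E = 1.39 kcal/mol.
ΔE = 1.39 − 0.50 = 0.89 kcal/mol; chair I is more stable.

0.89 kcal/mol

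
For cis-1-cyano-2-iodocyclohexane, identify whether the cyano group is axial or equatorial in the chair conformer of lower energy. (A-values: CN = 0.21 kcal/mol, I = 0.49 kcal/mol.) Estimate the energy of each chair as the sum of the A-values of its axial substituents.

axial

C1 and C2 have opposite parity, so for the cis isomer the two substituents are one axial and one equatorial in each chair.
Chair I (cyano axial, iodo equatorial): E = 0.21 kcal/mol.
Chair II (cyano equatorial, iodo axial): E = 0.49 kcal/mol.
Chair I is the more stable (lower-energy) conformer, and in that chair the cyano group is axial.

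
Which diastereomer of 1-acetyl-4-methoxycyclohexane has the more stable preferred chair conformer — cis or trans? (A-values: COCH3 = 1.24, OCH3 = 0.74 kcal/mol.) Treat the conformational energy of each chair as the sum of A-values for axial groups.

trans

At 1,4 positions (parity opposite): cis → (a,e or e,a); trans → (e,e or a,a).
Best chair for cis: E = 0.74 kcal/mol; best chair for trans: E = 0.00 kcal/mol.
The trans isomer is lower by 0.74 kcal/mol.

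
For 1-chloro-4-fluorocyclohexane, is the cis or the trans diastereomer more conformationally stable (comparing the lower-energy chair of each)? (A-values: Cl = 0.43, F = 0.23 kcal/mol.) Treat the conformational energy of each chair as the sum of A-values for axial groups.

At 1,4 positions (parity opposite): cis → (a,e or e,a); trans → (e,e or a,a).
Best chair for cis: E = 0.23 kcal/mol; best chair for trans: E = 0.00 kcal/mol.
The trans isomer is lower by 0.23 kcal/mol.

trans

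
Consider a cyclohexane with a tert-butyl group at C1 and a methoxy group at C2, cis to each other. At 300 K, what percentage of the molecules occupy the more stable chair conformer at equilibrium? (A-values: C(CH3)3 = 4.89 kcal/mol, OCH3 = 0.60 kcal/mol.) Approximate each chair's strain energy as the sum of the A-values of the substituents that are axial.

C1 and C2 have opposite parity, so for the cis isomer the two substituents are one axial and one equatorial in each chair.
Chair I (tert-butyl axial, methoxy equatorial): E = 4.89 kcal/mol; chair II (tert-butyl equatorial, methoxy axial): E = 0.60 kcal/mol.
ΔG = 4.29 kcal/mol between the two chairs.
K = exp(ΔG/RT) with R = 1.987×10⁻³ kcal mol⁻¹ K⁻¹ and T = 300 K gives K ≈ 1.34e+03.
Fraction in the lower-energy chair = K/(K+1) = 99.9%.

99.9%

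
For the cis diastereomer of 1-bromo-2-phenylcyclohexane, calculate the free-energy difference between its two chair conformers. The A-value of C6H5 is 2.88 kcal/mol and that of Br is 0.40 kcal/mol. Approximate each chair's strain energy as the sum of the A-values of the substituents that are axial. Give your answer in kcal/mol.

C1 and C2 have opposite parity, so for the cis isomer the two substituents are one axial and one equatorial in each chair.
Chair I (phenyl axial, bromo equatorial): E = 2.88 kcal/mol.
Chair II (phenyl equatorial, bromo axial): E = 0.40 kcal/mol.
ΔE = 2.88 − 0.40 = 2.48 kcal/mol; chair II is more stable.

2.48 kcal/mol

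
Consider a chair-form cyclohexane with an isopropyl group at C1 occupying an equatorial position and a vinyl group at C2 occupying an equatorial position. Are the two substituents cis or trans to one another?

C1 and C2 have opposite parity, so their axial bonds point in opposite directions.
With opposite-parity carbons, two substituents on the same face are one axial and one equatorial; opposite faces give both axial or both equatorial.
Here the groups are equatorial/equatorial → opposite face → trans.

trans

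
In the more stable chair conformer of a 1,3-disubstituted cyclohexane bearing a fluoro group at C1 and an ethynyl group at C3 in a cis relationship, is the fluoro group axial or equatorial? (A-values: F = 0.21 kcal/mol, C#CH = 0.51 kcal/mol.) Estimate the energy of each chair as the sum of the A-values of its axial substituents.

equatorial

C1 and C3 have the same parity, so for the cis isomer the two substituents are e,e in one chair and a,a in the other.
Chair I (fluoro axial, ethynyl axial): E = 0.72 kcal/mol.
Chair II (fluoro equatorial, ethynyl equatorial): E = 0.00 kcal/mol.
Chair II is the more stable (lower-energy) conformer, and in that chair the fluoro group is equatorial.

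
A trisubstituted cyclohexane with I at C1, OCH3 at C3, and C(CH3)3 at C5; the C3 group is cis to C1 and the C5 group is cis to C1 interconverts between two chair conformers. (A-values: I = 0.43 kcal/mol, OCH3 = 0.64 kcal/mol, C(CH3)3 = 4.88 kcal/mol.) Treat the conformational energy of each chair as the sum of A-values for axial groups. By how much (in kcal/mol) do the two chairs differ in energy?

Chair I (iodo axial, methoxy axial, tert-butyl axial): E = 5.95 kcal/mol.
Chair II (iodo equatorial, methoxy equatorial, tert-butyl equatorial): E = 0.00 kcal/mol.
ΔE = 5.95 − 0.00 = 5.95 kcal/mol; chair II is more stable.

5.95 kcal/mol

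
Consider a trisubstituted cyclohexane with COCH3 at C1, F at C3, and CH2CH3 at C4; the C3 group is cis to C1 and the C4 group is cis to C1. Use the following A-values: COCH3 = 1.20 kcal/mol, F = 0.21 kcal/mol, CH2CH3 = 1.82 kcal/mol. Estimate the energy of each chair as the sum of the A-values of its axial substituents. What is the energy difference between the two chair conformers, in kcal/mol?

Chair I (acetyl axial, fluoro axial, ethyl equatorial): E = 1.41 kcal/mol.
Chair II (acetyl equatorial, fluoro equatorial, ethyl axial): E = 1.82 kcal/mol.
ΔE = 1.82 − 1.41 = 0.41 kcal/mol; chair I is more stable.

0.41 kcal/mol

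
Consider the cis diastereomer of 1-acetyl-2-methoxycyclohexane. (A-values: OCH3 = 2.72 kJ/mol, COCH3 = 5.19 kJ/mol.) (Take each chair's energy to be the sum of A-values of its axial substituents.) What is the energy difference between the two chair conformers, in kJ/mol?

2.47 kJ/mol

C1 and C2 have opposite parity, so for the cis isomer the two substituents are one axial and one equatorial in each chair.
Chair I (methoxy axial, acetyl equatorial): E = 2.72 kJ/mol.
Chair II (methoxy equatorial, acetyl axial): E = 5.19 kJ/mol.
ΔE = 5.19 − 2.72 = 2.47 kJ/mol; chair I is more stable.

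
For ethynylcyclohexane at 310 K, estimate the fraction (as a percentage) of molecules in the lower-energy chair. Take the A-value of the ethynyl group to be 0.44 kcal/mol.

67.1%

One chair has the ethynyl group axial (E = 0.44 kcal/mol) and the other has it equatorial (E = 0).
ΔG = 0.44 kcal/mol between the two chairs.
K = exp(ΔG/RT) with R = 1.987×10⁻³ kcal mol⁻¹ K⁻¹ and T = 310 K gives K ≈ 2.04.
Fraction in the lower-energy chair = K/(K+1) = 67.1%.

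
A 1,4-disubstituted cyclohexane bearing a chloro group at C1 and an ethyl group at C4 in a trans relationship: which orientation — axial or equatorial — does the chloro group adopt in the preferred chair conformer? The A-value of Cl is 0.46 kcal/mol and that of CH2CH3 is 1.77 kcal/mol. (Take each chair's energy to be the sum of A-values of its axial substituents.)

C1 and C4 have opposite parity, so for the trans isomer the two substituents are e,e in one chair and a,a in the other.
Chair I (chloro axial, ethyl axial): E = 2.23 kcal/mol.
Chair II (chloro equatorial, ethyl equatorial): E = 0.00 kcal/mol.
Chair II is the more stable (lower-energy) conformer, and in that chair the chloro group is equatorial.

equatorial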